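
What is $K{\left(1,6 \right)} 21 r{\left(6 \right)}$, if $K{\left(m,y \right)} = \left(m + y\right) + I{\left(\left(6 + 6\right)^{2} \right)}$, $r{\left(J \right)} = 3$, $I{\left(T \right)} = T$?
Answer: $9513$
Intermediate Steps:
$K{\left(m,y \right)} = 144 + m + y$ ($K{\left(m,y \right)} = \left(m + y\right) + \left(6 + 6\right)^{2} = \left(m + y\right) + 12^{2} = \left(m + y\right) + 144 = 144 + m + y$)
$K{\left(1,6 \right)} 21 r{\left(6 \right)} = \left(144 + 1 + 6\right) 21 \cdot 3 = 151 \cdot 21 \cdot 3 = 3171 \cdot 3 = 9513$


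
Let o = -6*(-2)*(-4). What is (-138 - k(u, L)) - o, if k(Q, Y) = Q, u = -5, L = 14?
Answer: -85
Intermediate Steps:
o = -48 (o = 12*(-4) = -48)
(-138 - k(u, L)) - o = (-138 - 1*(-5)) - 1*(-48) = (-138 + 5) + 48 = -133 + 48 = -85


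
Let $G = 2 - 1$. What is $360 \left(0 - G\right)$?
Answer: $-360$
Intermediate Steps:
$G = 1$
$360 \left(0 - G\right) = 360 \left(0 - 1\right) = 360 \left(-1\right) = -360$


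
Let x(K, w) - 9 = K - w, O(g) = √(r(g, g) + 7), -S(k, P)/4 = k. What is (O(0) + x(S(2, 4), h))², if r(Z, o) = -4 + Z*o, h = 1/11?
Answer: 463/121 + 20*√3/11 ≈ 6.9756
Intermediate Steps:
S(k, P) = -4*k
h = 1/11 ≈ 0.090909
O(g) = √(3 + g²) (O(g) = √((-4 + g*g) + 7) = √((-4 + g²) + 7) = √(3 + g²))
x(K, w) = 9 + K - w (x(K, w) = 9 + (K - w) = 9 + K - w)
(O(0) + x(S(2, 4), h))² = (√(3 + 0²) + (9 - 4*2 - 1*1/11))² = (√(3 + 0) + (9 - 8 - 1/11))² = (√3 + 10/11)² = (10/11 + √3)²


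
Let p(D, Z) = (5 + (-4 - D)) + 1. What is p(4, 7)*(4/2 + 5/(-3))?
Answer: -2/3 ≈ -0.66667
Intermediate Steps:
p(D, Z) = 2 - D (p(D, Z) = (1 - D) + 1 = 2 - D)
p(4, 7)*(4/2 + 5/(-3)) = (2 - 1*4)*(4/2 + 5/(-3)) = (2 - 4)*(4*(1/2) + 5*(-1/3)) = -2*(2 - 5/3) = -2*1/3 = -2/3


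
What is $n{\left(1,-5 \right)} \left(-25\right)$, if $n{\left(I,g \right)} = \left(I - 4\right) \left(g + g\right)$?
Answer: $-750$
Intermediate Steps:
$n{\left(I,g \right)} = 2 g \left(-4 + I\right)$ ($n{\left(I,g \right)} = \left(-4 + I\right) 2 g = 2 g \left(-4 + I\right)$)
$n{\left(1,-5 \right)} \left(-25\right) = 2 \left(-5\right) \left(-4 + 1\right) \left(-25\right) = 2 \left(-5\right) \left(-3\right) \left(-25\right) = 30 \left(-25\right) = -750$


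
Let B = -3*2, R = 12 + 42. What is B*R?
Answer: -324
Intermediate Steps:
R = 54
B = -6
B*R = -6*54 = -324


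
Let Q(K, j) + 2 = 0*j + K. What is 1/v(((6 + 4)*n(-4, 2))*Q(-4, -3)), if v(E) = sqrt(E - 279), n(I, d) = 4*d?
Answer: -I*sqrt(759)/759 ≈ -0.036298*I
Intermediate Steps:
Q(K, j) = -2 + K (Q(K, j) = -2 + (0*j + K) = -2 + (0 + K) = -2 + K)
v(E) = sqrt(-279 + E)
1/v(((6 + 4)*n(-4, 2))*Q(-4, -3)) = 1/(sqrt(-279 + ((6 + 4)*(4*2))*(-2 - 4))) = 1/(sqrt(-279 + (10*8)*(-6))) = 1/(sqrt(-279 + 80*(-6))) = 1/(sqrt(-279 - 480)) = 1/(sqrt(-759)) = 1/(I*sqrt(759)) = -I*sqrt(759)/759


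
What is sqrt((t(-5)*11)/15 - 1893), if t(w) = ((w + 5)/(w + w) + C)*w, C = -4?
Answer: 7*I*sqrt(345)/3 ≈ 43.34*I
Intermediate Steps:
t(w) = w*(-4 + (5 + w)/(2*w)) (t(w) = ((w + 5)/(w + w) - 4)*w = ((5 + w)/((2*w)) - 4)*w = ((5 + w)*(1/(2*w)) - 4)*w = ((5 + w)/(2*w) - 4)*w = (-4 + (5 + w)/(2*w))*w = w*(-4 + (5 + w)/(2*w)))
sqrt((t(-5)*11)/15 - 1893) = sqrt(((5/2 - 7/2*(-5))*11)/15 - 1893) = sqrt(((5/2 + 35/2)*11)*(1/15) - 1893) = sqrt((20*11)*(1/15) - 1893) = sqrt(220*(1/15) - 1893) = sqrt(44/3 - 1893) = sqrt(-5635/3) = 7*I*sqrt(345)/3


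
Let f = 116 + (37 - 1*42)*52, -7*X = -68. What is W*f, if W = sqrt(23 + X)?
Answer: -144*sqrt(1603)/7 ≈ -823.63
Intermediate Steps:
X = 68/7 (X = -1/7*(-68) = 68/7 ≈ 9.7143)
W = sqrt(1603)/7 (W = sqrt(23 + 68/7) = sqrt(229/7) = sqrt(1603)/7 ≈ 5.7196)
f = -144 (f = 116 + (37 - 42)*52 = 116 - 5*52 = 116 - 260 = -144)
W*f = (sqrt(1603)/7)*(-144) = -144*sqrt(1603)/7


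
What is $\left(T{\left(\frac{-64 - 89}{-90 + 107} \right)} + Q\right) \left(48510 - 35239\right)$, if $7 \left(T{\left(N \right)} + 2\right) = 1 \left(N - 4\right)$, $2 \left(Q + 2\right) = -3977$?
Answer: $- \frac{370539591}{14} \approx -2.6467 \cdot 10^{7}$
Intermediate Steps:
$Q = - \frac{3981}{2}$ ($Q = -2 + \frac{1}{2} \left(-3977\right) = -2 - \frac{3977}{2} = - \frac{3981}{2} \approx -1990.5$)
$T{\left(N \right)} = - \frac{18}{7} + \frac{N}{7}$ ($T{\left(N \right)} = -2 + \frac{1 \left(N - 4\right)}{7} = -2 + \frac{1 \left(-4 + N\right)}{7} = -2 + \frac{-4 + N}{7} = -2 + \left(- \frac{4}{7} + \frac{N}{7}\right) = - \frac{18}{7} + \frac{N}{7}$)
$\left(T{\left(\frac{-64 - 89}{-90 + 107} \right)} + Q\right) \left(48510 - 35239\right) = \left(\left(- \frac{18}{7} + \frac{\left(-64 - 89\right) \frac{1}{-90 + 107}}{7}\right) - \frac{3981}{2}\right) \left(48510 - 35239\right) = \left(\left(- \frac{18}{7} + \frac{\left(-153\right) \frac{1}{17}}{7}\right) - \frac{3981}{2}\right) 13271 = \left(\left(- \frac{18}{7} + \frac{1}{7} \left(-9\right)\right) - \frac{3981}{2}\right) 13271 = \left(\left(- \frac{18}{7} - \frac{9}{7}\right) - \frac{3981}{2}\right) 13271 = \left(- \frac{27}{7} - \frac{3981}{2}\right) 13271 = \left(- \frac{27921}{14}\right) 13271 = - \frac{370539591}{14}$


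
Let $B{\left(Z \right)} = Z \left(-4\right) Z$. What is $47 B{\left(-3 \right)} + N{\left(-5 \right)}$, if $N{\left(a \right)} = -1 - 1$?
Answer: $-1694$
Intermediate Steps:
$B{\left(Z \right)} = - 4 Z^{2}$ ($B{\left(Z \right)} = - 4 Z Z = - 4 Z^{2}$)
$N{\left(a \right)} = -2$ ($N{\left(a \right)} = -1 - 1 = -2$)
$47 B{\left(-3 \right)} + N{\left(-5 \right)} = 47 \left(- 4 \left(-3\right)^{2}\right) - 2 = 47 \left(\left(-4\right) 9\right) - 2 = 47 \left(-36\right) - 2 = -1692 - 2 = -1694$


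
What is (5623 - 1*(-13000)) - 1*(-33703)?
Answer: 52326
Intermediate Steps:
(5623 - 1*(-13000)) - 1*(-33703) = (5623 + 13000) + 33703 = 18623 + 33703 = 52326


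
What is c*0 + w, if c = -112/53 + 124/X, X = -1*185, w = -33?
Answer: -33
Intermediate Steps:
X = -185
c = -27292/9805 (c = -112/53 + 124/(-185) = -112*1/53 + 124*(-1/185) = -112/53 - 124/185 = -27292/9805 ≈ -2.7835)
c*0 + w = -27292/9805*0 - 33 = 0 - 33 = -33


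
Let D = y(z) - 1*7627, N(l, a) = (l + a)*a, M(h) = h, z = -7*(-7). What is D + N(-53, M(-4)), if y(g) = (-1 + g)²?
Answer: -5095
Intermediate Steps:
z = 49
N(l, a) = a*(a + l) (N(l, a) = (a + l)*a = a*(a + l))
D = -5323 (D = (-1 + 49)² - 1*7627 = 48² - 7627 = 2304 - 7627 = -5323)
D + N(-53, M(-4)) = -5323 - 4*(-4 - 53) = -5323 - 4*(-57) = -5323 + 228 = -5095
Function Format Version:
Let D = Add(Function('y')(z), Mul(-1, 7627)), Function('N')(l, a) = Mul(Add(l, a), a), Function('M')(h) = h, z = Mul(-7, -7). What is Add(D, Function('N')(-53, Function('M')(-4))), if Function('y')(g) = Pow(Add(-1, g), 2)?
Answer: -5095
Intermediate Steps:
z = 49
Function('N')(l, a) = Mul(a, Add(a, l)) (Function('N')(l, a) = Mul(Add(a, l), a) = Mul(a, Add(a, l)))
D = -5323 (D = Add(Pow(Add(-1, 49), 2), Mul(-1, 7627)) = Add(Pow(48, 2), -7627) = Add(2304, -7627) = -5323)
Add(D, Function('N')(-53, Function('M')(-4))) = Add(-5323, Mul(-4, Add(-4, -53))) = Add(-5323, Mul(-4, -57)) = Add(-5323, 228) = -5095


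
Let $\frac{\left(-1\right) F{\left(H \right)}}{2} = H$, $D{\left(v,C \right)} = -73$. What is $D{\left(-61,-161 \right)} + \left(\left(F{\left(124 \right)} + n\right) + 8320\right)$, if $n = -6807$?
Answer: $1192$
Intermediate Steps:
$F{\left(H \right)} = - 2 H$
$D{\left(-61,-161 \right)} + \left(\left(F{\left(124 \right)} + n\right) + 8320\right) = -73 + \left(\left(\left(-2\right) 124 - 6807\right) + 8320\right) = -73 + \left(\left(-248 - 6807\right) + 8320\right) = -73 + \left(-7055 + 8320\right) = -73 + 1265 = 1192$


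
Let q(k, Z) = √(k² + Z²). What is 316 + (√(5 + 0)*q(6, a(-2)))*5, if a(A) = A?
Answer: 316 + 50*√2 ≈ 386.71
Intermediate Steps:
q(k, Z) = √(Z² + k²)
316 + (√(5 + 0)*q(6, a(-2)))*5 = 316 + (√(5 + 0)*√((-2)² + 6²))*5 = 316 + (√5*√(4 + 36))*5 = 316 + (√5*√40)*5 = 316 + (√5*(2*√10))*5 = 316 + (10*√2)*5 = 316 + 50*√2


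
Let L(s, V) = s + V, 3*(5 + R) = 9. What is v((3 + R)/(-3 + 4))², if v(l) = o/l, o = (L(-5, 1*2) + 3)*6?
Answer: 0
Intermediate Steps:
R = -2 (R = -5 + (⅓)*9 = -5 + 3 = -2)
L(s, V) = V + s
o = 0 (o = ((1*2 - 5) + 3)*6 = ((2 - 5) + 3)*6 = (-3 + 3)*6 = 0*6 = 0)
v(l) = 0 (v(l) = 0/l = 0)
v((3 + R)/(-3 + 4))² = 0² = 0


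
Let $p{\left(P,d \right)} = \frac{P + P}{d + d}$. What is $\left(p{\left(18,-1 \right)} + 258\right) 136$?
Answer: $32640$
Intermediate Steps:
$p{\left(P,d \right)} = \frac{P}{d}$ ($p{\left(P,d \right)} = \frac{2 P}{2 d} = 2 P \frac{1}{2 d} = \frac{P}{d}$)
$\left(p{\left(18,-1 \right)} + 258\right) 136 = \left(\frac{18}{-1} + 258\right) 136 = \left(18 \left(-1\right) + 258\right) 136 = \left(-18 + 258\right) 136 = 240 \cdot 136 = 32640$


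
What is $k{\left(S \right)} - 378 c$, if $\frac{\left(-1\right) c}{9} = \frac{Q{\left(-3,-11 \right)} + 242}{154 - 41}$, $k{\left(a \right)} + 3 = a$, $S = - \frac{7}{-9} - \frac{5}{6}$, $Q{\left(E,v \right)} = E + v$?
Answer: $\frac{13955593}{2034} \approx 6861.2$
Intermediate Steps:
$S = - \frac{1}{18}$ ($S = \left(-7\right) \left(- \frac{1}{9}\right) - \frac{5}{6} = \frac{7}{9} - \frac{5}{6} = - \frac{1}{18} \approx -0.055556$)
$k{\left(a \right)} = -3 + a$
$c = - \frac{2052}{113}$ ($c = - 9 \frac{\left(-3 - 11\right) + 242}{154 - 41} = - 9 \frac{-14 + 242}{113} = - 9 \cdot 228 \cdot \frac{1}{113} = \left(-9\right) \frac{228}{113} = - \frac{2052}{113} \approx -18.159$)
$k{\left(S \right)} - 378 c = \left(-3 - \frac{1}{18}\right) - - \frac{775656}{113} = - \frac{55}{18} + \frac{775656}{113} = \frac{13955593}{2034}$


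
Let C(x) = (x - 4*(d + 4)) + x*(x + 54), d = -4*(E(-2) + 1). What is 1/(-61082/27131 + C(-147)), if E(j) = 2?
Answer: 27131/367726754 ≈ 7.3780e-5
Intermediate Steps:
d = -12 (d = -4*(2 + 1) = -4*3 = -12)
C(x) = 32 + x + x*(54 + x) (C(x) = (x - 4*(-12 + 4)) + x*(x + 54) = (x - 4*(-8)) + x*(54 + x) = (x + 32) + x*(54 + x) = (32 + x) + x*(54 + x) = 32 + x + x*(54 + x))
1/(-61082/27131 + C(-147)) = 1/(-61082/27131 + (32 + (-147)² + 55*(-147))) = 1/(-61082*1/27131 + (32 + 21609 - 8085)) = 1/(-61082/27131 + 13556) = 1/(367726754/27131) = 27131/367726754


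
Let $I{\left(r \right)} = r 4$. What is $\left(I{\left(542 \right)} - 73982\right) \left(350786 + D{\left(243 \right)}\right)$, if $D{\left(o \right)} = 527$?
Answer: $-25229191782$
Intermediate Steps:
$I{\left(r \right)} = 4 r$
$\left(I{\left(542 \right)} - 73982\right) \left(350786 + D{\left(243 \right)}\right) = \left(4 \cdot 542 - 73982\right) \left(350786 + 527\right) = \left(2168 - 73982\right) 351313 = \left(-71814\right) 351313 = -25229191782$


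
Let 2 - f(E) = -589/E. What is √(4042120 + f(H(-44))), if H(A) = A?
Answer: √1956380569/22 ≈ 2010.5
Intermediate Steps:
f(E) = 2 + 589/E (f(E) = 2 - (-589)/E = 2 + 589/E)
√(4042120 + f(H(-44))) = √(4042120 + (2 + 589/(-44))) = √(4042120 + (2 + 589*(-1/44))) = √(4042120 + (2 - 589/44)) = √(4042120 - 501/44) = √(177852779/44) = √1956380569/22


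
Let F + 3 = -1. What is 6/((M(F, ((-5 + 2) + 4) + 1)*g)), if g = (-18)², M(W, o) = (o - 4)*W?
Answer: 1/432 ≈ 0.0023148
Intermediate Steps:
F = -4 (F = -3 - 1 = -4)
M(W, o) = W*(-4 + o) (M(W, o) = (-4 + o)*W = W*(-4 + o))
g = 324
6/((M(F, ((-5 + 2) + 4) + 1)*g)) = 6/((-4*(-4 + (((-5 + 2) + 4) + 1))*324)) = 6/((-4*(-4 + ((-3 + 4) + 1))*324)) = 6/((-4*(-4 + (1 + 1))*324)) = 6/((-4*(-4 + 2)*324)) = 6/((-4*(-2)*324)) = 6/((8*324)) = 6/2592 = 6*(1/2592) = 1/432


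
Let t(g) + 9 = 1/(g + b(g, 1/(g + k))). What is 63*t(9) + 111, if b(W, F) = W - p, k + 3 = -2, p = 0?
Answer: -905/2 ≈ -452.50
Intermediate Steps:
k = -5 (k = -3 - 2 = -5)
b(W, F) = W (b(W, F) = W - 1*0 = W + 0 = W)
t(g) = -9 + 1/(2*g) (t(g) = -9 + 1/(g + g) = -9 + 1/(2*g))
63*t(9) + 111 = 63*(-9 + (½)/9) + 111 = 63*(-9 + (½)*(⅑)) + 111 = 63*(-9 + 1/18) + 111 = 63*(-161/18) + 111 = -1127/2 + 111 = -905/2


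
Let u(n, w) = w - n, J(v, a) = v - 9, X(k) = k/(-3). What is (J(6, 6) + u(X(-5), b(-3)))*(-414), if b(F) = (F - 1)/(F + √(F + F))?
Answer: 8004/5 - 552*I*√6/5 ≈ 1600.8 - 270.42*I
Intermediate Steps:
X(k) = -k/3 (X(k) = k*(-⅓) = -k/3)
J(v, a) = -9 + v
b(F) = (-1 + F)/(F + √2*√F) (b(F) = (-1 + F)/(F + √(2*F)) = (-1 + F)/(F + √2*√F))
(J(6, 6) + u(X(-5), b(-3)))*(-414) = ((-9 + 6) + ((-1 - 3)/(-3 + √2*√(-3)) - (-1)*(-5)/3))*(-414) = (-3 + (-4/(-3 + √2*(I*√3)) - 1*5/3))*(-414) = (-3 + (-4/(-3 + I*√6) - 5/3))*(-414) = (-3 + (-5/3 - 4/(-3 + I*√6)))*(-414) = (-14/3 - 4/(-3 + I*√6))*(-414) = 1932 + 1656/(-3 + I*√6)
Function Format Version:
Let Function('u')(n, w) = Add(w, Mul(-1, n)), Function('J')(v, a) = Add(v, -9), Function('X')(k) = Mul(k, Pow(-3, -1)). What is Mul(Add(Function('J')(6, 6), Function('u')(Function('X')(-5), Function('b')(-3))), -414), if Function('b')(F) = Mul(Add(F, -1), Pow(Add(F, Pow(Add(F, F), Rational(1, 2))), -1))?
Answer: Add(Rational(8004, 5), Mul(Rational(-552, 5), I, Pow(6, Rational(1, 2)))) ≈ Add(1600.8, Mul(-270.42, I))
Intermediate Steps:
Function('X')(k) = Mul(Rational(-1, 3), k) (Function('X')(k) = Mul(k, Rational(-1, 3)) = Mul(Rational(-1, 3), k))
Function('J')(v, a) = Add(-9, v)
Function('b')(F) = Mul(Pow(Add(F, Mul(Pow(2, Rational(1, 2)), Pow(F, Rational(1, 2)))), -1), Add(-1, F)) (Function('b')(F) = Mul(Add(-1, F), Pow(Add(F, Pow(Mul(2, F), Rational(1, 2))), -1)) = Mul(Add(-1, F), Pow(Add(F, Mul(Pow(2, Rational(1, 2)), Pow(F, Rational(1, 2)))), -1)) = Mul(Pow(Add(F, Mul(Pow(2, Rational(1, 2)), Pow(F, Rational(1, 2)))), -1), Add(-1, F)))
Mul(Add(Function('J')(6, 6), Function('u')(Function('X')(-5), Function('b')(-3))), -414) = Mul(Add(Add(-9, 6), Add(Mul(Pow(Add(-3, Mul(Pow(2, Rational(1, 2)), Pow(-3, Rational(1, 2)))), -1), Add(-1, -3)), Mul(-1, Mul(Rational(-1, 3), -5)))), -414) = Mul(Add(-3, Add(Mul(Pow(Add(-3, Mul(Pow(2, Rational(1, 2)), Mul(I, Pow(3, Rational(1, 2))))), -1), -4), Mul(-1, Rational(5, 3)))), -414) = Mul(Add(-3, Add(Mul(Pow(Add(-3, Mul(I, Pow(6, Rational(1, 2)))), -1), -4), Rational(-5, 3))), -414) = Mul(Add(-3, Add(Mul(-4, Pow(Add(-3, Mul(I, Pow(6, Rational(1, 2)))), -1)), Rational(-5, 3))), -414) = Mul(Add(-3, Add(Rational(-5, 3), Mul(-4, Pow(Add(-3, Mul(I, Pow(6, Rational(1, 2)))), -1)))), -414) = Mul(Add(Rational(-14, 3), Mul(-4, Pow(Add(-3, Mul(I, Pow(6, Rational(1, 2)))), -1))), -414) = Add(1932, Mul(1656, Pow(Add(-3, Mul(I, Pow(6, Rational(1, 2)))), -1)))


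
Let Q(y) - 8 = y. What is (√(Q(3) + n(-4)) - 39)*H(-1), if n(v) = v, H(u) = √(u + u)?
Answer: I*√2*(-39 + √7) ≈ -51.413*I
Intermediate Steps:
H(u) = √2*√u (H(u) = √(2*u) = √2*√u)
Q(y) = 8 + y
(√(Q(3) + n(-4)) - 39)*H(-1) = (√((8 + 3) - 4) - 39)*(√2*√(-1)) = (√(11 - 4) - 39)*(√2*I) = (√7 - 39)*(I*√2) = (-39 + √7)*(I*√2) = I*√2*(-39 + √7)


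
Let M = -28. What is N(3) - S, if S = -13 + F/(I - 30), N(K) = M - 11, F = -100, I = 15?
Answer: -98/3 ≈ -32.667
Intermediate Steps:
N(K) = -39 (N(K) = -28 - 11 = -39)
S = -19/3 (S = -13 - 100/(15 - 30) = -13 - 100/(-15) = -13 - 1/15*(-100) = -13 + 20/3 = -19/3 ≈ -6.3333)
N(3) - S = -39 - 1*(-19/3) = -39 + 19/3 = -98/3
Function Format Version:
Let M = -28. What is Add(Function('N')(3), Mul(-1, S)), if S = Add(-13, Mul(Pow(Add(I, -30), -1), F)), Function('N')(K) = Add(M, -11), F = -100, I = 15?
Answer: Rational(-98, 3) ≈ -32.667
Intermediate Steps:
Function('N')(K) = -39 (Function('N')(K) = Add(-28, -11) = -39)
S = Rational(-19, 3) (S = Add(-13, Mul(Pow(Add(15, -30), -1), -100)) = Add(-13, Mul(Pow(-15, -1), -100)) = Add(-13, Mul(Rational(-1, 15), -100)) = Add(-13, Rational(20, 3)) = Rational(-19, 3) ≈ -6.3333)
Add(Function('N')(3), Mul(-1, S)) = Add(-39, Mul(-1, Rational(-19, 3))) = Add(-39, Rational(19, 3)) = Rational(-98, 3)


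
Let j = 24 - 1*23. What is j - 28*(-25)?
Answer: 701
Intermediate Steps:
j = 1 (j = 24 - 23 = 1)
j - 28*(-25) = 1 - 28*(-25) = 1 + 700 = 701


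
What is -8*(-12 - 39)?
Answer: 408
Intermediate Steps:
-8*(-12 - 39) = -8*(-51) = 408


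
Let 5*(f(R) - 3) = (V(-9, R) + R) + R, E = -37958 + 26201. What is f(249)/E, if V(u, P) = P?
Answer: -254/19595 ≈ -0.012962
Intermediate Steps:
E = -11757
f(R) = 3 + 3*R/5 (f(R) = 3 + ((R + R) + R)/5 = 3 + (2*R + R)/5 = 3 + (3*R)/5 = 3 + 3*R/5)
f(249)/E = (3 + (3/5)*249)/(-11757) = (3 + 747/5)*(-1/11757) = (762/5)*(-1/11757) = -254/19595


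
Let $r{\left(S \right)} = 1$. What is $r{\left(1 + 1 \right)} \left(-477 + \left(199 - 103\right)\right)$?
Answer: $-381$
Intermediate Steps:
$r{\left(1 + 1 \right)} \left(-477 + \left(199 - 103\right)\right) = 1 \left(-477 + \left(199 - 103\right)\right) = 1 \left(-477 + 96\right) = 1 \left(-381\right) = -381$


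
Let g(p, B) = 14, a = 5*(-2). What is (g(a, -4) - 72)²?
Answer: 3364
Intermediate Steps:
a = -10
(g(a, -4) - 72)² = (14 - 72)² = (-58)² = 3364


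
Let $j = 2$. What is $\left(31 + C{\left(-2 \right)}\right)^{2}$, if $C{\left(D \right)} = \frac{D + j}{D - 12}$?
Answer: $961$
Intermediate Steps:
$C{\left(D \right)} = \frac{2 + D}{-12 + D}$ ($C{\left(D \right)} = \frac{D + 2}{D - 12} = \frac{2 + D}{-12 + D}$)
$\left(31 + C{\left(-2 \right)}\right)^{2} = \left(31 + \frac{2 - 2}{-12 - 2}\right)^{2} = \left(31 + \frac{1}{-14} \cdot 0\right)^{2} = \left(31 - 0\right)^{2} = \left(31 + 0\right)^{2} = 31^{2} = 961$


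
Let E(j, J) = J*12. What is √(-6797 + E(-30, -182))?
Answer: I*√8981 ≈ 94.768*I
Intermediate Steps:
E(j, J) = 12*J
√(-6797 + E(-30, -182)) = √(-6797 + 12*(-182)) = √(-6797 - 2184) = √(-8981) = I*√8981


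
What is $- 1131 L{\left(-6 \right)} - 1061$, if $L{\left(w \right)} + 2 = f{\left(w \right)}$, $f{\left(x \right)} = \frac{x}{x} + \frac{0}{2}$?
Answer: $70$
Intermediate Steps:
$f{\left(x \right)} = 1$ ($f{\left(x \right)} = 1 + 0 \cdot \frac{1}{2} = 1 + 0 = 1$)
$L{\left(w \right)} = -1$ ($L{\left(w \right)} = -2 + 1 = -1$)
$- 1131 L{\left(-6 \right)} - 1061 = \left(-1131\right) \left(-1\right) - 1061 = 1131 - 1061 = 70$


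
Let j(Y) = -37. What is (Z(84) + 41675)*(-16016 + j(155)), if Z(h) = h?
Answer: -670357227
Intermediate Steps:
(Z(84) + 41675)*(-16016 + j(155)) = (84 + 41675)*(-16016 - 37) = 41759*(-16053) = -670357227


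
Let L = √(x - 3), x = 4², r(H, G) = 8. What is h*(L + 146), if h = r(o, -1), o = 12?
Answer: 1168 + 8*√13 ≈ 1196.8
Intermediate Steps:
x = 16
h = 8
L = √13 (L = √(16 - 3) = √13 ≈ 3.6056)
h*(L + 146) = 8*(√13 + 146) = 8*(146 + √13) = 1168 + 8*√13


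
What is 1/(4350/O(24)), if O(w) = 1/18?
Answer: 1/78300 ≈ 1.2771e-5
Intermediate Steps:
O(w) = 1/18
1/(4350/O(24)) = 1/(4350/(1/18)) = 1/(4350*18) = 1/78300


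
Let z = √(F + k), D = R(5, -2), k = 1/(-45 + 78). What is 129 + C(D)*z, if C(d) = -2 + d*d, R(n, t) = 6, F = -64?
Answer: 129 + 34*I*√69663/33 ≈ 129.0 + 271.94*I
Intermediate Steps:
k = 1/33 ≈ 0.030303
D = 6
C(d) = -2 + d²
z = I*√69663/33 (z = √(-64 + 1/33) = √(-2111/33) = I*√69663/33 ≈ 7.9981*I)
129 + C(D)*z = 129 + (-2 + 6²)*(I*√69663/33) = 129 + (-2 + 36)*(I*√69663/33) = 129 + 34*(I*√69663/33) = 129 + 34*I*√69663/33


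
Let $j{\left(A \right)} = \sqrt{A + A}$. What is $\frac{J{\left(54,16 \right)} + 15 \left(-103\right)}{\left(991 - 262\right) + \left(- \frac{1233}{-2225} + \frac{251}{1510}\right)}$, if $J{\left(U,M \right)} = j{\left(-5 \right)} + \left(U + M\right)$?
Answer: $- \frac{991126250}{490335611} + \frac{671950 i \sqrt{10}}{490335611} \approx -2.0213 + 0.0043335 i$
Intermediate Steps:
$j{\left(A \right)} = \sqrt{2} \sqrt{A}$ ($j{\left(A \right)} = \sqrt{2 A} = \sqrt{2} \sqrt{A}$)
$J{\left(U,M \right)} = M + U + i \sqrt{10}$ ($J{\left(U,M \right)} = \sqrt{2} \sqrt{-5} + \left(U + M\right) = \sqrt{2} i \sqrt{5} + \left(M + U\right) = i \sqrt{10} + \left(M + U\right) = M + U + i \sqrt{10}$)
$\frac{J{\left(54,16 \right)} + 15 \left(-103\right)}{\left(991 - 262\right) + \left(- \frac{1233}{-2225} + \frac{251}{1510}\right)} = \frac{\left(16 + 54 + i \sqrt{10}\right) + 15 \left(-103\right)}{\left(991 - 262\right) + \left(- \frac{1233}{-2225} + \frac{251}{1510}\right)} = \frac{\left(70 + i \sqrt{10}\right) - 1545}{\left(991 - 262\right) + \left(\left(-1233\right) \left(- \frac{1}{2225}\right) + 251 \cdot \frac{1}{1510}\right)} = \frac{-1475 + i \sqrt{10}}{729 + \left(\frac{1233}{2225} + \frac{251}{1510}\right)} = \frac{-1475 + i \sqrt{10}}{729 + \frac{484061}{671950}} = \frac{-1475 + i \sqrt{10}}{\frac{490335611}{671950}} = \left(-1475 + i \sqrt{10}\right) \frac{671950}{490335611} = - \frac{991126250}{490335611} + \frac{671950 i \sqrt{10}}{490335611}$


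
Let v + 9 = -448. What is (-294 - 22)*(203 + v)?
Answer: 80264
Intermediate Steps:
v = -457 (v = -9 - 448 = -457)
(-294 - 22)*(203 + v) = (-294 - 22)*(203 - 457) = -316*(-254) = 80264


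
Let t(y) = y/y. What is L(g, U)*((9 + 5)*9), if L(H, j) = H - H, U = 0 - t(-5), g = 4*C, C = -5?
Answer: 0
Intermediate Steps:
t(y) = 1
g = -20 (g = 4*(-5) = -20)
U = -1 (U = 0 - 1*1 = 0 - 1 = -1)
L(H, j) = 0
L(g, U)*((9 + 5)*9) = 0*((9 + 5)*9) = 0*(14*9) = 0*126 = 0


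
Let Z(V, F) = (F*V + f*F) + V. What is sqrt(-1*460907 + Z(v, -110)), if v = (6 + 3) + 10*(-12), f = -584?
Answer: 2*I*sqrt(96142) ≈ 620.14*I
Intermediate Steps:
v = -111 (v = 9 - 120 = -111)
Z(V, F) = V - 584*F + F*V (Z(V, F) = (F*V - 584*F) + V = (-584*F + F*V) + V = V - 584*F + F*V)
sqrt(-1*460907 + Z(v, -110)) = sqrt(-1*460907 + (-111 - 584*(-110) - 110*(-111))) = sqrt(-460907 + (-111 + 64240 + 12210)) = sqrt(-460907 + 76339) = sqrt(-384568) = 2*I*sqrt(96142)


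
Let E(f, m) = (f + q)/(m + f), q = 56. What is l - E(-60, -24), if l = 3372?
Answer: 70811/21 ≈ 3372.0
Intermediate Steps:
E(f, m) = (56 + f)/(f + m) (E(f, m) = (f + 56)/(m + f) = (56 + f)/(f + m))
l - E(-60, -24) = 3372 - (56 - 60)/(-60 - 24) = 3372 - (-4)/(-84) = 3372 - (-1)*(-4)/84 = 3372 - 1*1/21 = 3372 - 1/21 = 70811/21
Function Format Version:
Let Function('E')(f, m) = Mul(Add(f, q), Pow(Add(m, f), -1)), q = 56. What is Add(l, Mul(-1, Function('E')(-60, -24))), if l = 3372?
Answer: Rational(70811, 21) ≈ 3372.0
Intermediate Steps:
Function('E')(f, m) = Mul(Pow(Add(f, m), -1), Add(56, f)) (Function('E')(f, m) = Mul(Add(f, 56), Pow(Add(m, f), -1)) = Mul(Add(56, f), Pow(Add(f, m), -1)) = Mul(Pow(Add(f, m), -1), Add(56, f)))
Add(l, Mul(-1, Function('E')(-60, -24))) = Add(3372, Mul(-1, Mul(Pow(Add(-60, -24), -1), Add(56, -60)))) = Add(3372, Mul(-1, Mul(Pow(-84, -1), -4))) = Add(3372, Mul(-1, Mul(Rational(-1, 84), -4))) = Add(3372, Mul(-1, Rational(1, 21))) = Add(3372, Rational(-1, 21)) = Rational(70811, 21)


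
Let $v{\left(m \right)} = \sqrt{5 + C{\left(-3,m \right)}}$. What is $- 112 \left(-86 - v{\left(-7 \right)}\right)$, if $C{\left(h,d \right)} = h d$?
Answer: $9632 + 112 \sqrt{26} \approx 10203.0$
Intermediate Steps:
$C{\left(h,d \right)} = d h$
$v{\left(m \right)} = \sqrt{5 - 3 m}$ ($v{\left(m \right)} = \sqrt{5 + m \left(-3\right)} = \sqrt{5 - 3 m}$)
$- 112 \left(-86 - v{\left(-7 \right)}\right) = - 112 \left(-86 - \sqrt{5 - -21}\right) = - 112 \left(-86 - \sqrt{5 + 21}\right) = - 112 \left(-86 - \sqrt{26}\right) = 9632 + 112 \sqrt{26}$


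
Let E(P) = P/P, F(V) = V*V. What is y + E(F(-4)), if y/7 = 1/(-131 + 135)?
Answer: 11/4 ≈ 2.7500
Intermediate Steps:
F(V) = V²
E(P) = 1
y = 7/4 (y = 7/(-131 + 135) = 7/4 ≈ 1.7500)
y + E(F(-4)) = 7/4 + 1 = 11/4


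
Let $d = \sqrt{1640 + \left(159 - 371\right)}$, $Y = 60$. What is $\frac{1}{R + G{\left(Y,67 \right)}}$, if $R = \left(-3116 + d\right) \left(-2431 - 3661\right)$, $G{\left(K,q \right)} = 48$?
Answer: $\frac{296605}{5629541593747} + \frac{1523 \sqrt{357}}{45036332749976} \approx 5.3326 \cdot 10^{-8}$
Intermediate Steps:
$d = 2 \sqrt{357}$ ($d = \sqrt{1640 - 212} = \sqrt{1428} = 2 \sqrt{357} \approx 37.789$)
$R = 18982672 - 12184 \sqrt{357}$ ($R = \left(-3116 + 2 \sqrt{357}\right) \left(-2431 - 3661\right) = \left(-3116 + 2 \sqrt{357}\right) \left(-6092\right) = 18982672 - 12184 \sqrt{357} \approx 1.8752 \cdot 10^{7}$)
$\frac{1}{R + G{\left(Y,67 \right)}} = \frac{1}{\left(18982672 - 12184 \sqrt{357}\right) + 48} = \frac{1}{18982720 - 12184 \sqrt{357}}$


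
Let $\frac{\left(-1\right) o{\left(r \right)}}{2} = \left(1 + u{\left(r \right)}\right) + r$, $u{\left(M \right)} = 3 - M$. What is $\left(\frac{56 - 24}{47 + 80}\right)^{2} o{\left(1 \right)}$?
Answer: $- \frac{8192}{16129} \approx -0.50791$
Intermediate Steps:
$o{\left(r \right)} = -8$ ($o{\left(r \right)} = - 2 \left(\left(1 - \left(-3 + r\right)\right) + r\right) = - 2 \left(\left(4 - r\right) + r\right) = \left(-2\right) 4 = -8$)
$\left(\frac{56 - 24}{47 + 80}\right)^{2} o{\left(1 \right)} = \left(\frac{56 - 24}{47 + 80}\right)^{2} \left(-8\right) = \left(\frac{32}{127}\right)^{2} \left(-8\right) = \frac{1024}{16129} \left(-8\right) = - \frac{8192}{16129}$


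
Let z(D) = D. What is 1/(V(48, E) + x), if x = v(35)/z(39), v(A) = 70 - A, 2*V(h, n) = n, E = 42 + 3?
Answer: 78/1825 ≈ 0.042740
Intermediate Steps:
E = 45
V(h, n) = n/2
x = 35/39 (x = (70 - 1*35)/39 = (70 - 35)*(1/39) = 35*(1/39) = 35/39 ≈ 0.89744)
1/(V(48, E) + x) = 1/((½)*45 + 35/39) = 1/(45/2 + 35/39) = 1/(1825/78) = 78/1825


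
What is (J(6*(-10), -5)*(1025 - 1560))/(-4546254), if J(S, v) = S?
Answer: -5350/757709 ≈ -0.0070608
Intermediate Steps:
(J(6*(-10), -5)*(1025 - 1560))/(-4546254) = ((6*(-10))*(1025 - 1560))/(-4546254) = -60*(-535)*(-1/4546254) = 32100*(-1/4546254) = -5350/757709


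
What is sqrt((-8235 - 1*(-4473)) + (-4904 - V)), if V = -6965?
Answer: 9*I*sqrt(21) ≈ 41.243*I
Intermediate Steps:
sqrt((-8235 - 1*(-4473)) + (-4904 - V)) = sqrt((-8235 - 1*(-4473)) + (-4904 - 1*(-6965))) = sqrt((-8235 + 4473) + (-4904 + 6965)) = sqrt(-3762 + 2061) = sqrt(-1701) = 9*I*sqrt(21)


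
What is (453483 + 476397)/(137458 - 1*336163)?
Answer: -61992/13247 ≈ -4.6797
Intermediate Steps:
(453483 + 476397)/(137458 - 1*336163) = 929880/(137458 - 336163) = 929880/(-198705) = 929880*(-1/198705) = -61992/13247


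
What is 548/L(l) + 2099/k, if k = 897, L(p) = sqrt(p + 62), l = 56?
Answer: 2099/897 + 274*sqrt(118)/59 ≈ 52.788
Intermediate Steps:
L(p) = sqrt(62 + p)
548/L(l) + 2099/k = 548/(sqrt(62 + 56)) + 2099/897 = 548/(sqrt(118)) + 2099*(1/897) = 548*(sqrt(118)/118) + 2099/897 = 274*sqrt(118)/59 + 2099/897 = 2099/897 + 274*sqrt(118)/59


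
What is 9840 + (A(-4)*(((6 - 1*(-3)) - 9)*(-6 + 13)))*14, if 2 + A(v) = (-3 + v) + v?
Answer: 9840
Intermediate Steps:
A(v) = -5 + 2*v (A(v) = -2 + ((-3 + v) + v) = -2 + (-3 + 2*v) = -5 + 2*v)
9840 + (A(-4)*(((6 - 1*(-3)) - 9)*(-6 + 13)))*14 = 9840 + ((-5 + 2*(-4))*(((6 - 1*(-3)) - 9)*(-6 + 13)))*14 = 9840 + ((-5 - 8)*(((6 + 3) - 9)*7))*14 = 9840 - 13*(9 - 9)*7*14 = 9840 - 0*7*14 = 9840 - 13*0*14 = 9840 + 0*14 = 9840 + 0 = 9840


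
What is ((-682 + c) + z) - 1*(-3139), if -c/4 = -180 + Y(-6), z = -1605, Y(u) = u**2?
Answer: 1428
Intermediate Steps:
c = 576 (c = -4*(-180 + (-6)**2) = -4*(-180 + 36) = -4*(-144) = 576)
((-682 + c) + z) - 1*(-3139) = ((-682 + 576) - 1605) - 1*(-3139) = (-106 - 1605) + 3139 = -1711 + 3139 = 1428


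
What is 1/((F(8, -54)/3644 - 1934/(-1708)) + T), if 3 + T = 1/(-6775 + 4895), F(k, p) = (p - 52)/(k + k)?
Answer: -2925257440/5470323473 ≈ -0.53475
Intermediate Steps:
F(k, p) = (-52 + p)/(2*k) (F(k, p) = (-52 + p)/((2*k)) = (-52 + p)*(1/(2*k)) = (-52 + p)/(2*k))
T = -5641/1880 (T = -3 + 1/(-6775 + 4895) = -3 + 1/(-1880) = -3 - 1/1880 = -5641/1880 ≈ -3.0005)
1/((F(8, -54)/3644 - 1934/(-1708)) + T) = 1/((((1/2)*(-52 - 54)/8)/3644 - 1934/(-1708)) - 5641/1880) = 1/((((1/2)*(1/8)*(-106))*(1/3644) - 1934*(-1/1708)) - 5641/1880) = 1/((-53/8*1/3644 + 967/854) - 5641/1880) = 1/((-53/29152 + 967/854) - 5641/1880) = 1/(14072361/12447904 - 5641/1880) = 1/(-5470323473/2925257440) = -2925257440/5470323473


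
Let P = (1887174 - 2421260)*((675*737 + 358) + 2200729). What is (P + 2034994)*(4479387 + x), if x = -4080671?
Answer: -574654279135450008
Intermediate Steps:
P = -1441264184332 (P = -534086*((497475 + 358) + 2200729) = -534086*(497833 + 2200729) = -534086*2698562 = -1441264184332)
(P + 2034994)*(4479387 + x) = (-1441264184332 + 2034994)*(4479387 - 4080671) = -1441262149338*398716 = -574654279135450008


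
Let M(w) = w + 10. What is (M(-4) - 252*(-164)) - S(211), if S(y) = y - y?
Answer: 41334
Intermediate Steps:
M(w) = 10 + w
S(y) = 0
(M(-4) - 252*(-164)) - S(211) = ((10 - 4) - 252*(-164)) - 1*0 = (6 + 41328) + 0 = 41334 + 0 = 41334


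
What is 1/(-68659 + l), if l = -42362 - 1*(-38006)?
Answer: -1/73015 ≈ -1.3696e-5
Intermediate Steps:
l = -4356 (l = -42362 + 38006 = -4356)
1/(-68659 + l) = 1/(-68659 - 4356) = 1/(-73015) = -1/73015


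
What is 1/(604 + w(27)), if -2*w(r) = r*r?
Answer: 2/479 ≈ 0.0041754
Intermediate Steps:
w(r) = -r²/2 (w(r) = -r*r/2 = -r²/2)
1/(604 + w(27)) = 1/(604 - ½*27²) = 1/(604 - ½*729) = 1/(604 - 729/2) = 1/(479/2) = 2/479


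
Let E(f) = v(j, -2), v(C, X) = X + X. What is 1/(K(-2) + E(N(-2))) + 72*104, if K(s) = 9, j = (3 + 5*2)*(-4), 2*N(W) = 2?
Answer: 37441/5 ≈ 7488.2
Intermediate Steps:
N(W) = 1 (N(W) = (½)*2 = 1)
j = -52 (j = (3 + 10)*(-4) = 13*(-4) = -52)
v(C, X) = 2*X
E(f) = -4 (E(f) = 2*(-2) = -4)
1/(K(-2) + E(N(-2))) + 72*104 = 1/(9 - 4) + 72*104 = 1/5 + 7488 = ⅕ + 7488 = 37441/5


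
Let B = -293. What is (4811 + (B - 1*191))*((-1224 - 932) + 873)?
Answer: -5551541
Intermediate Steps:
(4811 + (B - 1*191))*((-1224 - 932) + 873) = (4811 + (-293 - 1*191))*((-1224 - 932) + 873) = (4811 + (-293 - 191))*(-2156 + 873) = (4811 - 484)*(-1283) = 4327*(-1283) = -5551541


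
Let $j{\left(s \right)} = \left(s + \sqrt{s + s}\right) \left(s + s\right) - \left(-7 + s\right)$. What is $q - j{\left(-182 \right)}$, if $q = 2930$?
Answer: $-63507 + 728 i \sqrt{91} \approx -63507.0 + 6944.7 i$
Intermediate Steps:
$j{\left(s \right)} = 7 - s + 2 s \left(s + \sqrt{2} \sqrt{s}\right)$ ($j{\left(s \right)} = \left(s + \sqrt{2 s}\right) 2 s - \left(-7 + s\right) = \left(s + \sqrt{2} \sqrt{s}\right) 2 s - \left(-7 + s\right) = 2 s \left(s + \sqrt{2} \sqrt{s}\right) - \left(-7 + s\right) = 7 - s + 2 s \left(s + \sqrt{2} \sqrt{s}\right)$)
$q - j{\left(-182 \right)} = 2930 - \left(7 - -182 + 2 \left(-182\right)^{2} + 2 \sqrt{2} \left(-182\right)^{\frac{3}{2}}\right) = 2930 - \left(7 + 182 + 2 \cdot 33124 + 2 \sqrt{2} \left(- 182 i \sqrt{182}\right)\right) = 2930 - \left(7 + 182 + 66248 - 728 i \sqrt{91}\right) = 2930 - \left(66437 - 728 i \sqrt{91}\right) = -63507 + 728 i \sqrt{91}$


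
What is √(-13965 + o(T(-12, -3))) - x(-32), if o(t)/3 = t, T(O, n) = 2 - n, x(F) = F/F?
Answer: -1 + 15*I*√62 ≈ -1.0 + 118.11*I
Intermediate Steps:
x(F) = 1
o(t) = 3*t
√(-13965 + o(T(-12, -3))) - x(-32) = √(-13965 + 3*(2 - 1*(-3))) - 1*1 = √(-13965 + 3*(2 + 3)) - 1 = √(-13965 + 3*5) - 1 = √(-13965 + 15) - 1 = √(-13950) - 1 = 15*I*√62 - 1 = -1 + 15*I*√62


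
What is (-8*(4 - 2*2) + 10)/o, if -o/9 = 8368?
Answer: -5/37656 ≈ -0.00013278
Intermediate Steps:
o = -75312 (o = -9*8368 = -75312)
(-8*(4 - 2*2) + 10)/o = (-8*(4 - 2*2) + 10)/(-75312) = (-8*(4 - 4) + 10)*(-1/75312) = (-8*0 + 10)*(-1/75312) = (0 + 10)*(-1/75312) = 10*(-1/75312) = -5/37656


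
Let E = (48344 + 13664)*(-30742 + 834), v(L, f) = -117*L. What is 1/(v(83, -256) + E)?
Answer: -1/1854544975 ≈ -5.3922e-10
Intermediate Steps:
E = -1854535264 (E = 62008*(-29908) = -1854535264)
1/(v(83, -256) + E) = 1/(-117*83 - 1854535264) = 1/(-9711 - 1854535264) = 1/(-1854544975) = -1/1854544975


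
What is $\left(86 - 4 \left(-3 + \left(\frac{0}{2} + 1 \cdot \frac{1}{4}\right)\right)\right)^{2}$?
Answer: $9409$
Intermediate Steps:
$\left(86 - 4 \left(-3 + \left(\frac{0}{2} + 1 \cdot \frac{1}{4}\right)\right)\right)^{2} = \left(86 - 4 \left(-3 + \left(0 \cdot \frac{1}{2} + 1 \cdot \frac{1}{4}\right)\right)\right)^{2} = \left(86 - 4 \left(-3 + \left(0 + \frac{1}{4}\right)\right)\right)^{2} = \left(86 - 4 \left(-3 + \frac{1}{4}\right)\right)^{2} = \left(86 - -11\right)^{2} = \left(86 + 11\right)^{2} = 97^{2} = 9409$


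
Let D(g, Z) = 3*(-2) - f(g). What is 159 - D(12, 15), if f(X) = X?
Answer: 177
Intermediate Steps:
D(g, Z) = -6 - g (D(g, Z) = 3*(-2) - g = -6 - g)
159 - D(12, 15) = 159 - (-6 - 1*12) = 159 - (-6 - 12) = 159 - 1*(-18) = 159 + 18 = 177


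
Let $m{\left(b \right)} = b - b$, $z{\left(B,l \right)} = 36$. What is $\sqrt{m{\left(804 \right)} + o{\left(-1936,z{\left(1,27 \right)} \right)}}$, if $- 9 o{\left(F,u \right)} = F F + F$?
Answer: $44 i \sqrt{215} \approx 645.17 i$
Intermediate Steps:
$o{\left(F,u \right)} = - \frac{F}{9} - \frac{F^{2}}{9}$ ($o{\left(F,u \right)} = - \frac{F F + F}{9} = - \frac{F^{2} + F}{9} = - \frac{F + F^{2}}{9} = - \frac{F}{9} - \frac{F^{2}}{9}$)
$m{\left(b \right)} = 0$
$\sqrt{m{\left(804 \right)} + o{\left(-1936,z{\left(1,27 \right)} \right)}} = \sqrt{0 - - \frac{1936 \left(1 - 1936\right)}{9}} = \sqrt{0 - \left(- \frac{1936}{9}\right) \left(-1935\right)} = \sqrt{0 - 416240} = \sqrt{-416240} = 44 i \sqrt{215}$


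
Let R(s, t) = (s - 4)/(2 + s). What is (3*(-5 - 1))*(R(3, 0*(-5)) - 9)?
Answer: 828/5 ≈ 165.60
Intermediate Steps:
R(s, t) = (-4 + s)/(2 + s)
(3*(-5 - 1))*(R(3, 0*(-5)) - 9) = (3*(-5 - 1))*((-4 + 3)/(2 + 3) - 9) = (3*(-6))*(-1/5 - 9) = -18*((⅕)*(-1) - 9) = -18*(-⅕ - 9) = -18*(-46/5) = 828/5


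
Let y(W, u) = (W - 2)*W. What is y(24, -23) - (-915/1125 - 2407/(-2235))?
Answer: 1965818/3725 ≈ 527.74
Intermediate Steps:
y(W, u) = W*(-2 + W) (y(W, u) = (-2 + W)*W = W*(-2 + W))
y(24, -23) - (-915/1125 - 2407/(-2235)) = 24*(-2 + 24) - (-915/1125 - 2407/(-2235)) = 24*22 - (-915*1/1125 - 2407*(-1/2235)) = 528 - (-61/75 + 2407/2235) = 528 - 1*982/3725 = 528 - 982/3725 = 1965818/3725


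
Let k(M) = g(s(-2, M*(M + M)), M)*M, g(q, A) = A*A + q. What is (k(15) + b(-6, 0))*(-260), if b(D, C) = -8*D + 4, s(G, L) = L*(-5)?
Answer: 7883980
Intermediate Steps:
s(G, L) = -5*L
b(D, C) = 4 - 8*D
g(q, A) = q + A**2 (g(q, A) = A**2 + q = q + A**2)
k(M) = -9*M**3 (k(M) = (-5*M*(M + M) + M**2)*M = (-5*M*2*M + M**2)*M = (-10*M**2 + M**2)*M = (-9*M**2)*M = -9*M**3)
(k(15) + b(-6, 0))*(-260) = (-9*15**3 + (4 - 8*(-6)))*(-260) = (-9*3375 + (4 + 48))*(-260) = (-30375 + 52)*(-260) = -30323*(-260) = 7883980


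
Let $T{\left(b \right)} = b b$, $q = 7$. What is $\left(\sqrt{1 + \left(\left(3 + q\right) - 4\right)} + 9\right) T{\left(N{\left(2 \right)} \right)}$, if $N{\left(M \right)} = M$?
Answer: $36 + 4 \sqrt{7} \approx 46.583$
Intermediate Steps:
$T{\left(b \right)} = b^{2}$
$\left(\sqrt{1 + \left(\left(3 + q\right) - 4\right)} + 9\right) T{\left(N{\left(2 \right)} \right)} = \left(\sqrt{1 + \left(\left(3 + 7\right) - 4\right)} + 9\right) 2^{2} = \left(\sqrt{1 + \left(10 - 4\right)} + 9\right) 4 = \left(\sqrt{1 + 6} + 9\right) 4 = \left(\sqrt{7} + 9\right) 4 = \left(9 + \sqrt{7}\right) 4 = 36 + 4 \sqrt{7}$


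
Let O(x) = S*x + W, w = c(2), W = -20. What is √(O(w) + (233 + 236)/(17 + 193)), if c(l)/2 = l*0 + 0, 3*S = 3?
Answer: I*√15990/30 ≈ 4.215*I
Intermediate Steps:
S = 1 (S = (⅓)*3 = 1)
c(l) = 0 (c(l) = 2*(l*0 + 0) = 2*(0 + 0) = 2*0 = 0)
w = 0
O(x) = -20 + x (O(x) = 1*x - 20 = x - 20 = -20 + x)
√(O(w) + (233 + 236)/(17 + 193)) = √((-20 + 0) + (233 + 236)/(17 + 193)) = √(-20 + 469/210) = √(-20 + 469*(1/210)) = √(-20 + 67/30) = √(-533/30) = I*√15990/30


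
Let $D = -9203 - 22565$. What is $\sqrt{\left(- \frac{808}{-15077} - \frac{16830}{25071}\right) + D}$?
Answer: $\frac{i \sqrt{504346478108797792274}}{125998489} \approx 178.24 i$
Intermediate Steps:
$D = -31768$
$\sqrt{\left(- \frac{808}{-15077} - \frac{16830}{25071}\right) + D} = \sqrt{\left(- \frac{808}{-15077} - \frac{16830}{25071}\right) - 31768} = \sqrt{\left(\left(-808\right) \left(- \frac{1}{15077}\right) - \frac{5610}{8357}\right) - 31768} = \sqrt{\left(\frac{808}{15077} - \frac{5610}{8357}\right) - 31768} = \sqrt{- \frac{77829514}{125998489} - 31768} = \sqrt{- \frac{4002797828066}{125998489}} = \frac{i \sqrt{504346478108797792274}}{125998489}$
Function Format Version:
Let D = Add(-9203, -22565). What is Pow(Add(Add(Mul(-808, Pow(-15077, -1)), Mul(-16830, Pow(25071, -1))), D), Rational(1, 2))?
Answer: Mul(Rational(1, 125998489), I, Pow(504346478108797792274, Rational(1, 2))) ≈ Mul(178.24, I)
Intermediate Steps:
D = -31768
Pow(Add(Add(Mul(-808, Pow(-15077, -1)), Mul(-16830, Pow(25071, -1))), D), Rational(1, 2)) = Pow(Add(Add(Mul(-808, Pow(-15077, -1)), Mul(-16830, Pow(25071, -1))), -31768), Rational(1, 2)) = Pow(Add(Add(Mul(-808, Rational(-1, 15077)), Mul(-16830, Rational(1, 25071))), -31768), Rational(1, 2)) = Pow(Add(Add(Rational(808, 15077), Rational(-5610, 8357)), -31768), Rational(1, 2)) = Pow(Add(Rational(-77829514, 125998489), -31768), Rational(1, 2)) = Pow(Rational(-4002797828066, 125998489), Rational(1, 2)) = Mul(Rational(1, 125998489), I, Pow(504346478108797792274, Rational(1, 2)))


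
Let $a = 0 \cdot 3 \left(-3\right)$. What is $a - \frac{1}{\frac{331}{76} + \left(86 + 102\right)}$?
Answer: $- \frac{76}{14619} \approx -0.0051987$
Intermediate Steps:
$a = 0$ ($a = 0 \left(-3\right) = 0$)
$a - \frac{1}{\frac{331}{76} + \left(86 + 102\right)} = 0 - \frac{1}{\frac{331}{76} + \left(86 + 102\right)} = 0 - \frac{1}{331 \cdot \frac{1}{76} + 188} = 0 - \frac{1}{\frac{331}{76} + 188} = 0 - \frac{1}{\frac{14619}{76}} = 0 - \frac{76}{14619} = - \frac{76}{14619}$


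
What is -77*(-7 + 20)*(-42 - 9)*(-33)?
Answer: -1684683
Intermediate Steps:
-77*(-7 + 20)*(-42 - 9)*(-33) = -1001*(-51)*(-33) = -77*(-663)*(-33) = 51051*(-33) = -1684683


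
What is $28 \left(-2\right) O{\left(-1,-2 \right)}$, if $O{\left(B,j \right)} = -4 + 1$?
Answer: $168$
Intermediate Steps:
$O{\left(B,j \right)} = -3$
$28 \left(-2\right) O{\left(-1,-2 \right)} = 28 \left(-2\right) \left(-3\right) = \left(-56\right) \left(-3\right) = 168$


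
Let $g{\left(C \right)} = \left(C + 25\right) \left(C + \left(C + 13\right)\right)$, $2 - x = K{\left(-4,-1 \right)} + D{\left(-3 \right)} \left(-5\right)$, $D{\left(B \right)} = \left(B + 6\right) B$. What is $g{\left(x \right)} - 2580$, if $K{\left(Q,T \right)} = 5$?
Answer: $-671$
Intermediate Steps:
$D{\left(B \right)} = B \left(6 + B\right)$ ($D{\left(B \right)} = \left(6 + B\right) B = B \left(6 + B\right)$)
$x = -48$ ($x = 2 - \left(5 + - 3 \left(6 - 3\right) \left(-5\right)\right) = 2 - \left(5 + \left(-3\right) 3 \left(-5\right)\right) = 2 - \left(5 - -45\right) = 2 - \left(5 + 45\right) = 2 - 50 = -48$)
$g{\left(C \right)} = \left(13 + 2 C\right) \left(25 + C\right)$ ($g{\left(C \right)} = \left(25 + C\right) \left(C + \left(13 + C\right)\right) = \left(25 + C\right) \left(13 + 2 C\right) = \left(13 + 2 C\right) \left(25 + C\right)$)
$g{\left(x \right)} - 2580 = \left(325 + 2 \left(-48\right)^{2} + 63 \left(-48\right)\right) - 2580 = \left(325 + 2 \cdot 2304 - 3024\right) - 2580 = \left(325 + 4608 - 3024\right) - 2580 = 1909 - 2580 = -671$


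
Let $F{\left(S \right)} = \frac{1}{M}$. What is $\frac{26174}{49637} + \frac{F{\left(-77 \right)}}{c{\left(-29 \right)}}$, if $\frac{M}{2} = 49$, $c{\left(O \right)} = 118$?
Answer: $\frac{6178077}{11714332} \approx 0.52739$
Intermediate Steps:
$M = 98$ ($M = 2 \cdot 49 = 98$)
$F{\left(S \right)} = \frac{1}{98}$
$\frac{26174}{49637} + \frac{F{\left(-77 \right)}}{c{\left(-29 \right)}} = \frac{26174}{49637} + \frac{1}{98 \cdot 118} = 26174 \cdot \frac{1}{49637} + \frac{1}{98} \cdot \frac{1}{118} = \frac{26174}{49637} + \frac{1}{11564} = \frac{6178077}{11714332}$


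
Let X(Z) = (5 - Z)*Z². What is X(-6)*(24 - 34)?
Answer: -3960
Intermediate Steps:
X(Z) = Z²*(5 - Z)
X(-6)*(24 - 34) = ((-6)²*(5 - 1*(-6)))*(24 - 34) = (36*(5 + 6))*(-10) = (36*11)*(-10) = 396*(-10) = -3960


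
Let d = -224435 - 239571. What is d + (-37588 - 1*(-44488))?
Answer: -457106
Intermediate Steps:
d = -464006
d + (-37588 - 1*(-44488)) = -464006 + (-37588 - 1*(-44488)) = -464006 + (-37588 + 44488) = -464006 + 6900 = -457106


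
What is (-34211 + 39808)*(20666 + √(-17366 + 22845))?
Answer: 115667602 + 5597*√5479 ≈ 1.1608e+8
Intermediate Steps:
(-34211 + 39808)*(20666 + √(-17366 + 22845)) = 5597*(20666 + √5479) = 115667602 + 5597*√5479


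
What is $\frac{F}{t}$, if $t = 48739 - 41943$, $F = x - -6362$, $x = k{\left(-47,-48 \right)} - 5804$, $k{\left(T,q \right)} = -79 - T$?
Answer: $\frac{263}{3398} \approx 0.077398$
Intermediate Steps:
$x = -5836$ ($x = \left(-79 - -47\right) - 5804 = \left(-79 + 47\right) - 5804 = -32 - 5804 = -5836$)
$F = 526$ ($F = -5836 - -6362 = -5836 + 6362 = 526$)
$t = 6796$
$\frac{F}{t} = \frac{526}{6796} = 526 \cdot \frac{1}{6796} = \frac{263}{3398}$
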